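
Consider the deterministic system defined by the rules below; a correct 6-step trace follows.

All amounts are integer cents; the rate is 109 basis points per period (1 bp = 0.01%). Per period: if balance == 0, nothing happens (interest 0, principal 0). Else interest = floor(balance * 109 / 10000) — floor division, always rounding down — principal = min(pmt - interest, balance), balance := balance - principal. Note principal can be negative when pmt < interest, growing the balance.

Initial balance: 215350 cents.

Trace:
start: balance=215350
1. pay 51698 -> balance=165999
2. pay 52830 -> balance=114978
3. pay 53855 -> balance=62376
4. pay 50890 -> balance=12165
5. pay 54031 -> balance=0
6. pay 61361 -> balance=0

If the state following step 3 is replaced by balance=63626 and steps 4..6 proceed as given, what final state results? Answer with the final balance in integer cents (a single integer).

state after step 3 := balance=63626
4. pay 50890 -> balance=13429
5. pay 54031 -> balance=0
6. pay 61361 -> balance=0

0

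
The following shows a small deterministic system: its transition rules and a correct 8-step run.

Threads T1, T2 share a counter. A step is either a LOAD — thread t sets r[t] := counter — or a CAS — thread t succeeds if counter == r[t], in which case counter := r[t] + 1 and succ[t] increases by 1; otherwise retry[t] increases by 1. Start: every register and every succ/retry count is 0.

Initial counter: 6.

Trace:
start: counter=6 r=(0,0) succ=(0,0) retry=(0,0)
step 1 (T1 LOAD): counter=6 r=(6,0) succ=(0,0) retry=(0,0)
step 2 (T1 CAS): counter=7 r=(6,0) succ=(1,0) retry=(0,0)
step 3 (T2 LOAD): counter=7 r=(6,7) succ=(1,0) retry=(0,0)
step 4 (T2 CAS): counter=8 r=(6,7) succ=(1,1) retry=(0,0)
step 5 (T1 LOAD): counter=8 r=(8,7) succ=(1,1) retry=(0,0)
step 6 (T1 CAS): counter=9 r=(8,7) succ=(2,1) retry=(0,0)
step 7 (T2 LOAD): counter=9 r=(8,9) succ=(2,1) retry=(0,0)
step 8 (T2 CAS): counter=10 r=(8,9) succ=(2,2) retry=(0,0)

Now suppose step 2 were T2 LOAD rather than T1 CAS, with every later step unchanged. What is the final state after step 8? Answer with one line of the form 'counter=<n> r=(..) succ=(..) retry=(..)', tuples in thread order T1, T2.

counter=9 r=(7,8) succ=(1,2) retry=(0,0)

(re-executing from step 2 with the substitution; state before step 2: counter=6 r=(6,0) succ=(0,0) retry=(0,0))
step 2 (T2 LOAD): counter=6 r=(6,6) succ=(0,0) retry=(0,0)
step 3 (T2 LOAD): counter=6 r=(6,6) succ=(0,0) retry=(0,0)
step 4 (T2 CAS): counter=7 r=(6,6) succ=(0,1) retry=(0,0)
step 5 (T1 LOAD): counter=7 r=(7,6) succ=(0,1) retry=(0,0)
step 6 (T1 CAS): counter=8 r=(7,6) succ=(1,1) retry=(0,0)
step 7 (T2 LOAD): counter=8 r=(7,8) succ=(1,1) retry=(0,0)
step 8 (T2 CAS): counter=9 r=(7,8) succ=(1,2) retry=(0,0)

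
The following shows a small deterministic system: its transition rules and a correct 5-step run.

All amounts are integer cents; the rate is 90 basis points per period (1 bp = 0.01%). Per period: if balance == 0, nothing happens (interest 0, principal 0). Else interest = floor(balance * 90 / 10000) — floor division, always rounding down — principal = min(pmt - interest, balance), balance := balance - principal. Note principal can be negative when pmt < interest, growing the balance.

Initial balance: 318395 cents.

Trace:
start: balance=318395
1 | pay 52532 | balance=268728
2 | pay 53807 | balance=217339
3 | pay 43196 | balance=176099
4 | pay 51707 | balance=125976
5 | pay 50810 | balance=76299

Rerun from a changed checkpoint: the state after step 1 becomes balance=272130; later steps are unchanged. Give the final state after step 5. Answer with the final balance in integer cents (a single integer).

state after step 1 := balance=272130
2 | pay 53807 | balance=220772
3 | pay 43196 | balance=179562
4 | pay 51707 | balance=129471
5 | pay 50810 | balance=79826

79826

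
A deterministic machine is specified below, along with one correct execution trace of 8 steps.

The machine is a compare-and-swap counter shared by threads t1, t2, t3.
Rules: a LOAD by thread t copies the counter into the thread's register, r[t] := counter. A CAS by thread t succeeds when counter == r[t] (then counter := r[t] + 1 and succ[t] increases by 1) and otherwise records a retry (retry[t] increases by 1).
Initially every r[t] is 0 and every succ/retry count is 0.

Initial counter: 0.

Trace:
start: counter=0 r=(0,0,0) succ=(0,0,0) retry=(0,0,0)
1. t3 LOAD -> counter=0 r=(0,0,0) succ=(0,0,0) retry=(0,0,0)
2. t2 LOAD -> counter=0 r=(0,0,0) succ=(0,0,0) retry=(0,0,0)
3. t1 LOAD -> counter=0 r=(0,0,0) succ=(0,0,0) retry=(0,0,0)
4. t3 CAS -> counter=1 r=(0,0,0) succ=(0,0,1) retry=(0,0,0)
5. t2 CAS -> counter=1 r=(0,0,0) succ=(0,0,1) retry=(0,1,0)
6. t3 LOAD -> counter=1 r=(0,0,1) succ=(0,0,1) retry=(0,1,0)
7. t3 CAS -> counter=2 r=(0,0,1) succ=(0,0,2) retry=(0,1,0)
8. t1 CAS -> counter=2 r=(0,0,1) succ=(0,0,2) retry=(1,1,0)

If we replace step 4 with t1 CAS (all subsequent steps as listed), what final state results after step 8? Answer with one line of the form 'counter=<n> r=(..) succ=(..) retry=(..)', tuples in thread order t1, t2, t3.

(re-executing from step 4 with the substitution; state before step 4: counter=0 r=(0,0,0) succ=(0,0,0) retry=(0,0,0))
4. t1 CAS -> counter=1 r=(0,0,0) succ=(1,0,0) retry=(0,0,0)
5. t2 CAS -> counter=1 r=(0,0,0) succ=(1,0,0) retry=(0,1,0)
6. t3 LOAD -> counter=1 r=(0,0,1) succ=(1,0,0) retry=(0,1,0)
7. t3 CAS -> counter=2 r=(0,0,1) succ=(1,0,1) retry=(0,1,0)
8. t1 CAS -> counter=2 r=(0,0,1) succ=(1,0,1) retry=(1,1,0)

counter=2 r=(0,0,1) succ=(1,0,1) retry=(1,1,0)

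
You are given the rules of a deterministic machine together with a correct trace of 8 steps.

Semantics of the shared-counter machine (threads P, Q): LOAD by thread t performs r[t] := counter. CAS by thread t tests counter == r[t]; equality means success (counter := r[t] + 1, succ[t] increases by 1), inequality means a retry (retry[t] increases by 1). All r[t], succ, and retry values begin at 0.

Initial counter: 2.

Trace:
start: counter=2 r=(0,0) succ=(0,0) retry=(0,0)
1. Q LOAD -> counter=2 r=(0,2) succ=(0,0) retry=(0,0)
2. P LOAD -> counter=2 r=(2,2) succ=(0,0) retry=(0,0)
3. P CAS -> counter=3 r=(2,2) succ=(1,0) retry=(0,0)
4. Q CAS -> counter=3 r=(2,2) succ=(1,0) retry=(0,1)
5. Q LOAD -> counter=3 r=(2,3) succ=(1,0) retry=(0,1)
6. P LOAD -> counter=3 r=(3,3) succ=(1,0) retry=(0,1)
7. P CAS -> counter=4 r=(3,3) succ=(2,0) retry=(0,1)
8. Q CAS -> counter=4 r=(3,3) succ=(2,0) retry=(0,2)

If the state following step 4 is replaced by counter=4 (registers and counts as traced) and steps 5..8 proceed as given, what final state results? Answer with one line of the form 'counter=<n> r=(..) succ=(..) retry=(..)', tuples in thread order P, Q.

state after step 4 := counter=4 r=(2,2) succ=(1,0) retry=(0,1)
5. Q LOAD -> counter=4 r=(2,4) succ=(1,0) retry=(0,1)
6. P LOAD -> counter=4 r=(4,4) succ=(1,0) retry=(0,1)
7. P CAS -> counter=5 r=(4,4) succ=(2,0) retry=(0,1)
8. Q CAS -> counter=5 r=(4,4) succ=(2,0) retry=(0,2)

counter=5 r=(4,4) succ=(2,0) retry=(0,2)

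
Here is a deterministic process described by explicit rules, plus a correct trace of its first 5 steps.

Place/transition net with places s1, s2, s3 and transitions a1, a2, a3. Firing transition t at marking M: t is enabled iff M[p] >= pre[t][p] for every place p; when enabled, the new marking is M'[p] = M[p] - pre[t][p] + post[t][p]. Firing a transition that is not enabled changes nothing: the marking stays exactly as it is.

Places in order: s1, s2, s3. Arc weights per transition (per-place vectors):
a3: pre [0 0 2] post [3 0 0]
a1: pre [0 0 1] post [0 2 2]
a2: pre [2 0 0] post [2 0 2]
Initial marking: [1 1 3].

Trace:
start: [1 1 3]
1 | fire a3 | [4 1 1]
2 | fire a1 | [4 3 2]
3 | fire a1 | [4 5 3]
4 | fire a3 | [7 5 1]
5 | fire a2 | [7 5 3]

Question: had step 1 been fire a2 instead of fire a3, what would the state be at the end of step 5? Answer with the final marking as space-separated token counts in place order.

(re-executing from step 1 with the substitution; state before step 1: [1 1 3])
1 | fire a2 | [1 1 3]
2 | fire a1 | [1 3 4]
3 | fire a1 | [1 5 5]
4 | fire a3 | [4 5 3]
5 | fire a2 | [4 5 5]

4 5 5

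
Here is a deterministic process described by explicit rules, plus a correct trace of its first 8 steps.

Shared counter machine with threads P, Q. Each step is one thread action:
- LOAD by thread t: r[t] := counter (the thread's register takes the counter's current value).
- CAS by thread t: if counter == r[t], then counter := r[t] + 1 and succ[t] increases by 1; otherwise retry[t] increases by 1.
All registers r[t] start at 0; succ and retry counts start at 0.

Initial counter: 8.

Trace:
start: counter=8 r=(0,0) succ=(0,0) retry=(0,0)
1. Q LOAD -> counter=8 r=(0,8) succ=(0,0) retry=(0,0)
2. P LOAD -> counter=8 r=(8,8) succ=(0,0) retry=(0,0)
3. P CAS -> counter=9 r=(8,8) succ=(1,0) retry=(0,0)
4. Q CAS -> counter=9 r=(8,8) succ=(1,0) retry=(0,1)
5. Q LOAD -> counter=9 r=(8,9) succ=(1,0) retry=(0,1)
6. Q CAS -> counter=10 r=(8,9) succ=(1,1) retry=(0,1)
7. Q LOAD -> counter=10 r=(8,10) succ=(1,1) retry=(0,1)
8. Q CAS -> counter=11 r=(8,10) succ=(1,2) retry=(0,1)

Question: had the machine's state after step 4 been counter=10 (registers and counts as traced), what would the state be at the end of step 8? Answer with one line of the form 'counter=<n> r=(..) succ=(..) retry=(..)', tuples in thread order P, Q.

counter=12 r=(8,11) succ=(1,2) retry=(0,1)

state after step 4 := counter=10 r=(8,8) succ=(1,0) retry=(0,1)
5. Q LOAD -> counter=10 r=(8,10) succ=(1,0) retry=(0,1)
6. Q CAS -> counter=11 r=(8,10) succ=(1,1) retry=(0,1)
7. Q LOAD -> counter=11 r=(8,11) succ=(1,1) retry=(0,1)
8. Q CAS -> counter=12 r=(8,11) succ=(1,2) retry=(0,1)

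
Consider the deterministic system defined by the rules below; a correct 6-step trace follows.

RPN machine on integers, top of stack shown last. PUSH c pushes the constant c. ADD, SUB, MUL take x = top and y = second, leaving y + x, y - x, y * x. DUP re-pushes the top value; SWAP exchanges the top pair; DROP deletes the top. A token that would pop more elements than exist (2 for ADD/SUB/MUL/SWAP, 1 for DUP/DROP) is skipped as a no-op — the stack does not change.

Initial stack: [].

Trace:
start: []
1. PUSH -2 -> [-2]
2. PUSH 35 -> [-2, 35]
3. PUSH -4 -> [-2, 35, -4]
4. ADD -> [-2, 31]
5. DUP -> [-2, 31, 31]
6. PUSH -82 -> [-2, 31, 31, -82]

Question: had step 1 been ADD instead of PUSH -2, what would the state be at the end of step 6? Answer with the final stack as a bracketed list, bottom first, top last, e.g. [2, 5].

[31, 31, -82]

(re-executing from step 1 with the substitution; state before step 1: [])
1. ADD -> []
2. PUSH 35 -> [35]
3. PUSH -4 -> [35, -4]
4. ADD -> [31]
5. DUP -> [31, 31]
6. PUSH -82 -> [31, 31, -82]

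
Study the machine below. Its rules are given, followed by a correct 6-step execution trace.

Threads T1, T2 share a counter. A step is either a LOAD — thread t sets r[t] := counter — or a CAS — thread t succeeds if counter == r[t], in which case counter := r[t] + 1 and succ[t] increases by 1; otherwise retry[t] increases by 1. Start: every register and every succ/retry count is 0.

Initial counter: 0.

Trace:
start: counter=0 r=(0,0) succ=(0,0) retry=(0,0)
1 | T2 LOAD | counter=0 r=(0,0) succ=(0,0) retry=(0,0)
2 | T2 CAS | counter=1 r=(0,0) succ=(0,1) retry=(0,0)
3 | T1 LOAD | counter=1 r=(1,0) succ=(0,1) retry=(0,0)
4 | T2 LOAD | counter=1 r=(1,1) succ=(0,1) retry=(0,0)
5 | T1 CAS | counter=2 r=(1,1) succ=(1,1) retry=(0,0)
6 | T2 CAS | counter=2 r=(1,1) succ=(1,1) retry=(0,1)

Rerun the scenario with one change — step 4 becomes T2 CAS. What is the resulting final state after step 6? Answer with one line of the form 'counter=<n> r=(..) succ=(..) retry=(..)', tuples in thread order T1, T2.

(re-executing from step 4 with the substitution; state before step 4: counter=1 r=(1,0) succ=(0,1) retry=(0,0))
4 | T2 CAS | counter=1 r=(1,0) succ=(0,1) retry=(0,1)
5 | T1 CAS | counter=2 r=(1,0) succ=(1,1) retry=(0,1)
6 | T2 CAS | counter=2 r=(1,0) succ=(1,1) retry=(0,2)

counter=2 r=(1,0) succ=(1,1) retry=(0,2)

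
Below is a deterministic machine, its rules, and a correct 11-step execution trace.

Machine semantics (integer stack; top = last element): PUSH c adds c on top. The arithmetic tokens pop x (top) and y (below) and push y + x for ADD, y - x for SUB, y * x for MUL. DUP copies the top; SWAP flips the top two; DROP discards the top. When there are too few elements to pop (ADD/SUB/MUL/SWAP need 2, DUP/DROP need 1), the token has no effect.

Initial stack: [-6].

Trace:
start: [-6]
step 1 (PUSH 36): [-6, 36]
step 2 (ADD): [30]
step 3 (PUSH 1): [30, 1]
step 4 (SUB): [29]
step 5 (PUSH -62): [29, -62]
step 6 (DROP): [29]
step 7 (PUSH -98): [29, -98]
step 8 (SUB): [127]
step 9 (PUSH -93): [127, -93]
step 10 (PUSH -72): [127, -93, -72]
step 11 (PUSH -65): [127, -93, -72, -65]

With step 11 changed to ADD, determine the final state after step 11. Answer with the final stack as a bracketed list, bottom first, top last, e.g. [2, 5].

(re-executing from step 11 with the substitution; state before step 11: [127, -93, -72])
step 11 (ADD): [127, -165]

[127, -165]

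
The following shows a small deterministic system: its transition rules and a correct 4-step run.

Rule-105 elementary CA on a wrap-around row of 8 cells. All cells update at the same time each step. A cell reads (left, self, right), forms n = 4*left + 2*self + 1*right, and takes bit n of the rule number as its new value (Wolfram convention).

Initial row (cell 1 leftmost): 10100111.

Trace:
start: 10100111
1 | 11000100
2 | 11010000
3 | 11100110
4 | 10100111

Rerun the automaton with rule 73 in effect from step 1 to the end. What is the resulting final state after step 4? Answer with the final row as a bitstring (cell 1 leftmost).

10110100

(re-executing steps 1..4 under rule 73; state before step 1: 10100111)
1 | 10000100
2 | 00110000
3 | 10110111
4 | 10110100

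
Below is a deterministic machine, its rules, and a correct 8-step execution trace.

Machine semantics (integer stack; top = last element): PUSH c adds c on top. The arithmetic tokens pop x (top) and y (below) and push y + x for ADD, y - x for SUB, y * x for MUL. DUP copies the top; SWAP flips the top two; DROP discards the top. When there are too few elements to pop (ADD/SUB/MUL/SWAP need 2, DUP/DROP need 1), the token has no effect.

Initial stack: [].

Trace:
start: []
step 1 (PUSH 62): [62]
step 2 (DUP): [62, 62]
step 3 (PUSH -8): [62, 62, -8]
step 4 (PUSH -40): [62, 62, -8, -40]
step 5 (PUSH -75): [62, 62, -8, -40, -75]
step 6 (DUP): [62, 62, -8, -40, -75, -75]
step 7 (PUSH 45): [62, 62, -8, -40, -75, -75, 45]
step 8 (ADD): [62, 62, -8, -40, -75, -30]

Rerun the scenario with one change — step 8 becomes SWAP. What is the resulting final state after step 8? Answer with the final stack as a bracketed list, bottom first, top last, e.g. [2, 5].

[62, 62, -8, -40, -75, 45, -75]

(re-executing from step 8 with the substitution; state before step 8: [62, 62, -8, -40, -75, -75, 45])
step 8 (SWAP): [62, 62, -8, -40, -75, 45, -75]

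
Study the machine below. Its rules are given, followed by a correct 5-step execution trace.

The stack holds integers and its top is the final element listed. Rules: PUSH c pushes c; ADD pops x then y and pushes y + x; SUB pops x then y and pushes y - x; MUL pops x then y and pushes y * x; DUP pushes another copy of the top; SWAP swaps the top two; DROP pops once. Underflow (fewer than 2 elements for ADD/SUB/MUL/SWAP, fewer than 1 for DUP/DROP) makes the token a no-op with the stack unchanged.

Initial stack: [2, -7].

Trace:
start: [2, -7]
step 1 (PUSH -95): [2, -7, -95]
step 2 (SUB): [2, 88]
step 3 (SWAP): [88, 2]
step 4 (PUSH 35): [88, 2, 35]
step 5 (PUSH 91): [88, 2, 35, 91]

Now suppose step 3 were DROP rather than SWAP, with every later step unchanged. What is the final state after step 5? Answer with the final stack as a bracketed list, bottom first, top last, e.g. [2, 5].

(re-executing from step 3 with the substitution; state before step 3: [2, 88])
step 3 (DROP): [2]
step 4 (PUSH 35): [2, 35]
step 5 (PUSH 91): [2, 35, 91]

[2, 35, 91]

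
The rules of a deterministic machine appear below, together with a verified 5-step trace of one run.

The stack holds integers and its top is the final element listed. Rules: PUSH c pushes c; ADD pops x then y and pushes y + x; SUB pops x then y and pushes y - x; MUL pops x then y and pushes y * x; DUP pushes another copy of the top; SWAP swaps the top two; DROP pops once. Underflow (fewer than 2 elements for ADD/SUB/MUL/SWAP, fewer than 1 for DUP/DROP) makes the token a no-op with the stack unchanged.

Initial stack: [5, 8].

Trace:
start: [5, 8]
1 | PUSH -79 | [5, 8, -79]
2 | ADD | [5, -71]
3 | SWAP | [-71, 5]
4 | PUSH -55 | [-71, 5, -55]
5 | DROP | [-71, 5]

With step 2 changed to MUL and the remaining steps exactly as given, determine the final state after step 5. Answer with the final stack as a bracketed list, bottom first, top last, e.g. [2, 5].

(re-executing from step 2 with the substitution; state before step 2: [5, 8, -79])
2 | MUL | [5, -632]
3 | SWAP | [-632, 5]
4 | PUSH -55 | [-632, 5, -55]
5 | DROP | [-632, 5]

[-632, 5]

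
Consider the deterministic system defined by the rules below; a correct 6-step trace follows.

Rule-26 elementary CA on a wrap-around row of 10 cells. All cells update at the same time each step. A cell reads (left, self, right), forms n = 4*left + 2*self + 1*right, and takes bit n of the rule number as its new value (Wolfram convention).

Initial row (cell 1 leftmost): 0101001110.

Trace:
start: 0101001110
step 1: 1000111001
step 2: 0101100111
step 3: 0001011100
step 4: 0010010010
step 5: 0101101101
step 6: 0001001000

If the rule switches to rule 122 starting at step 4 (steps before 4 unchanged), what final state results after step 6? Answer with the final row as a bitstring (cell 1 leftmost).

1011000001

(re-executing steps 4..6 under rule 122; state before step 4: 0001011100)
step 4: 0010110110
step 5: 0101111111
step 6: 1011000001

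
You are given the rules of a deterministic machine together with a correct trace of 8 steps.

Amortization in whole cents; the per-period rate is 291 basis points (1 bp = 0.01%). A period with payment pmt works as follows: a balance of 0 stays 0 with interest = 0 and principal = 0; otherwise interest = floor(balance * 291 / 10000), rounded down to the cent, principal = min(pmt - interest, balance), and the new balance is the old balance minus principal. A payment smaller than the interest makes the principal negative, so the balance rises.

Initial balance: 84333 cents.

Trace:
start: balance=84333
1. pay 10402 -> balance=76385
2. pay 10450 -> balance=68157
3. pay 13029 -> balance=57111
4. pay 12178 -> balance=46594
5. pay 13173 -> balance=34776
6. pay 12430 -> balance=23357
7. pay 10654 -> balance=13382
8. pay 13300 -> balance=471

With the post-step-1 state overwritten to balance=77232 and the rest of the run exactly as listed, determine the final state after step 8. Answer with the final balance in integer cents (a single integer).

state after step 1 := balance=77232
2. pay 10450 -> balance=69029
3. pay 13029 -> balance=58008
4. pay 12178 -> balance=47518
5. pay 13173 -> balance=35727
6. pay 12430 -> balance=24336
7. pay 10654 -> balance=14390
8. pay 13300 -> balance=1508

1508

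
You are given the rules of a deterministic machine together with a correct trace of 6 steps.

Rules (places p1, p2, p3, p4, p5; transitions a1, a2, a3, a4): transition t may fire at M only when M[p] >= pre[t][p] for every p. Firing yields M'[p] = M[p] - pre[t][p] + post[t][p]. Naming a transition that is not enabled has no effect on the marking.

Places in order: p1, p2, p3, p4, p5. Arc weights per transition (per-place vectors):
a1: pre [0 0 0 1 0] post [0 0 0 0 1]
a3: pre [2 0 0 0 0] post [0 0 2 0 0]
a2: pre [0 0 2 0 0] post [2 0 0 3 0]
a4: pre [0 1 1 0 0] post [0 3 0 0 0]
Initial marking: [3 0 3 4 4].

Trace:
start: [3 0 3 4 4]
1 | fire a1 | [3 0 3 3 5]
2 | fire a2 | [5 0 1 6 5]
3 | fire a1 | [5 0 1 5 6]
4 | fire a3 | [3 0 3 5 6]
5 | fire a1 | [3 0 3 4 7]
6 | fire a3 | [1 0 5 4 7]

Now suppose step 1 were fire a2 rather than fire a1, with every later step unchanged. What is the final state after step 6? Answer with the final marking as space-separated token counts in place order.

1 0 5 5 6

(re-executing from step 1 with the substitution; state before step 1: [3 0 3 4 4])
1 | fire a2 | [5 0 1 7 4]
2 | fire a2 | [5 0 1 7 4]
3 | fire a1 | [5 0 1 6 5]
4 | fire a3 | [3 0 3 6 5]
5 | fire a1 | [3 0 3 5 6]
6 | fire a3 | [1 0 5 5 6]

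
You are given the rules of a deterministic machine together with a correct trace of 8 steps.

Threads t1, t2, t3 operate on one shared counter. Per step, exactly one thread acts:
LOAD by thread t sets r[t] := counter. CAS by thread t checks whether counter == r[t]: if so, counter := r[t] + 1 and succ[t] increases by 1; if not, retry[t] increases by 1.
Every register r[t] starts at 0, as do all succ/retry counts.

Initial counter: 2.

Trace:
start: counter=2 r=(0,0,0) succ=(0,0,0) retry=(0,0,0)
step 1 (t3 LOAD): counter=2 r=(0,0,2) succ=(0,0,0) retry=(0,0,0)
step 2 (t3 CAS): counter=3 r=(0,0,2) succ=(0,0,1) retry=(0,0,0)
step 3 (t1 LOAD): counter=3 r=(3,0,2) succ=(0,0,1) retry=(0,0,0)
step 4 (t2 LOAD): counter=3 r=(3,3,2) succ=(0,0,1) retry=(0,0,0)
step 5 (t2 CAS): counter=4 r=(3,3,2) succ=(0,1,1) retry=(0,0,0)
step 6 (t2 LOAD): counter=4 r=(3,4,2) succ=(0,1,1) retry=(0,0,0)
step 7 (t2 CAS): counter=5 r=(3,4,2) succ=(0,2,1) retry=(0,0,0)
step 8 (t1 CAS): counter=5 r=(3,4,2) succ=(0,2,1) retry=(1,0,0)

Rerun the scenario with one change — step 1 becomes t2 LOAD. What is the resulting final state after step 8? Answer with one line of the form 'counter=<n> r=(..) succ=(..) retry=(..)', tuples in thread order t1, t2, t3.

(re-executing from step 1 with the substitution; state before step 1: counter=2 r=(0,0,0) succ=(0,0,0) retry=(0,0,0))
step 1 (t2 LOAD): counter=2 r=(0,2,0) succ=(0,0,0) retry=(0,0,0)
step 2 (t3 CAS): counter=2 r=(0,2,0) succ=(0,0,0) retry=(0,0,1)
step 3 (t1 LOAD): counter=2 r=(2,2,0) succ=(0,0,0) retry=(0,0,1)
step 4 (t2 LOAD): counter=2 r=(2,2,0) succ=(0,0,0) retry=(0,0,1)
step 5 (t2 CAS): counter=3 r=(2,2,0) succ=(0,1,0) retry=(0,0,1)
step 6 (t2 LOAD): counter=3 r=(2,3,0) succ=(0,1,0) retry=(0,0,1)
step 7 (t2 CAS): counter=4 r=(2,3,0) succ=(0,2,0) retry=(0,0,1)
step 8 (t1 CAS): counter=4 r=(2,3,0) succ=(0,2,0) retry=(1,0,1)

counter=4 r=(2,3,0) succ=(0,2,0) retry=(1,0,1)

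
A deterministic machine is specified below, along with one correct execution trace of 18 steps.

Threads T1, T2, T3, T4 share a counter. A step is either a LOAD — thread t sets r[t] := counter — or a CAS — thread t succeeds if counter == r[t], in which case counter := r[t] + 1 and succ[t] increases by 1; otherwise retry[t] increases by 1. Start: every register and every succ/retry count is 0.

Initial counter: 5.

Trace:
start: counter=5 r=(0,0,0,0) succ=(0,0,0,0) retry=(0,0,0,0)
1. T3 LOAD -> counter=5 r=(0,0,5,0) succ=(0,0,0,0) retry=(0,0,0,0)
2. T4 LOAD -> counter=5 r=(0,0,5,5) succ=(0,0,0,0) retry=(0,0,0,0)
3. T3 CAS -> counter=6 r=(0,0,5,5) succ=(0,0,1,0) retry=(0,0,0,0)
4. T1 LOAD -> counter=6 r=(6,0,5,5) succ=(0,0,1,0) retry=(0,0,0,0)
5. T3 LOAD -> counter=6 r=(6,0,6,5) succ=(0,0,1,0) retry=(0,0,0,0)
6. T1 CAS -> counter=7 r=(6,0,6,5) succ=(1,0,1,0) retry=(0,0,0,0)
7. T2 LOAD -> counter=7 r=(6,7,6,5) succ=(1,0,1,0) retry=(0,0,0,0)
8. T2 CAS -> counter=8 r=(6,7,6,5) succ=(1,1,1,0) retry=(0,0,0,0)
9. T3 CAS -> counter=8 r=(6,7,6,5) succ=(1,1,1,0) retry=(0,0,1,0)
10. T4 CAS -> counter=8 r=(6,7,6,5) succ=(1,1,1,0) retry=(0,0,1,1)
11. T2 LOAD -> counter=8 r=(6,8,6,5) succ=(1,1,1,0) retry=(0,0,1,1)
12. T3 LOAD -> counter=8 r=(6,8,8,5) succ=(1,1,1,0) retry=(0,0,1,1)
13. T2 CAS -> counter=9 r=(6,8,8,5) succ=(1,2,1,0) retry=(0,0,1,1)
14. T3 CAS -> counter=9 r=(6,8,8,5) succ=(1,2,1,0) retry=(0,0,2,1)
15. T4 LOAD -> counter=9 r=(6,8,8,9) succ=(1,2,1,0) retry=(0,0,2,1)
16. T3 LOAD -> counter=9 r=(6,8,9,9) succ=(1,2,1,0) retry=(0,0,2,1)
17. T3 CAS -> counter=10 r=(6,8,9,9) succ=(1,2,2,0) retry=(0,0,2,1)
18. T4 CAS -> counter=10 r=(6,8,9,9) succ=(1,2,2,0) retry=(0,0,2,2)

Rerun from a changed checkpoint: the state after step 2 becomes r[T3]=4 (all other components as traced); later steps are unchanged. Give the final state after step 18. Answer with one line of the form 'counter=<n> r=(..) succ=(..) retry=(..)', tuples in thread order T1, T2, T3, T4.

state after step 2 := counter=5 r=(0,0,4,5) succ=(0,0,0,0) retry=(0,0,0,0)
3. T3 CAS -> counter=5 r=(0,0,4,5) succ=(0,0,0,0) retry=(0,0,1,0)
4. T1 LOAD -> counter=5 r=(5,0,4,5) succ=(0,0,0,0) retry=(0,0,1,0)
5. T3 LOAD -> counter=5 r=(5,0,5,5) succ=(0,0,0,0) retry=(0,0,1,0)
6. T1 CAS -> counter=6 r=(5,0,5,5) succ=(1,0,0,0) retry=(0,0,1,0)
7. T2 LOAD -> counter=6 r=(5,6,5,5) succ=(1,0,0,0) retry=(0,0,1,0)
8. T2 CAS -> counter=7 r=(5,6,5,5) succ=(1,1,0,0) retry=(0,0,1,0)
9. T3 CAS -> counter=7 r=(5,6,5,5) succ=(1,1,0,0) retry=(0,0,2,0)
10. T4 CAS -> counter=7 r=(5,6,5,5) succ=(1,1,0,0) retry=(0,0,2,1)
11. T2 LOAD -> counter=7 r=(5,7,5,5) succ=(1,1,0,0) retry=(0,0,2,1)
12. T3 LOAD -> counter=7 r=(5,7,7,5) succ=(1,1,0,0) retry=(0,0,2,1)
13. T2 CAS -> counter=8 r=(5,7,7,5) succ=(1,2,0,0) retry=(0,0,2,1)
14. T3 CAS -> counter=8 r=(5,7,7,5) succ=(1,2,0,0) retry=(0,0,3,1)
15. T4 LOAD -> counter=8 r=(5,7,7,8) succ=(1,2,0,0) retry=(0,0,3,1)
16. T3 LOAD -> counter=8 r=(5,7,8,8) succ=(1,2,0,0) retry=(0,0,3,1)
17. T3 CAS -> counter=9 r=(5,7,8,8) succ=(1,2,1,0) retry=(0,0,3,1)
18. T4 CAS -> counter=9 r=(5,7,8,8) succ=(1,2,1,0) retry=(0,0,3,2)

counter=9 r=(5,7,8,8) succ=(1,2,1,0) retry=(0,0,3,2)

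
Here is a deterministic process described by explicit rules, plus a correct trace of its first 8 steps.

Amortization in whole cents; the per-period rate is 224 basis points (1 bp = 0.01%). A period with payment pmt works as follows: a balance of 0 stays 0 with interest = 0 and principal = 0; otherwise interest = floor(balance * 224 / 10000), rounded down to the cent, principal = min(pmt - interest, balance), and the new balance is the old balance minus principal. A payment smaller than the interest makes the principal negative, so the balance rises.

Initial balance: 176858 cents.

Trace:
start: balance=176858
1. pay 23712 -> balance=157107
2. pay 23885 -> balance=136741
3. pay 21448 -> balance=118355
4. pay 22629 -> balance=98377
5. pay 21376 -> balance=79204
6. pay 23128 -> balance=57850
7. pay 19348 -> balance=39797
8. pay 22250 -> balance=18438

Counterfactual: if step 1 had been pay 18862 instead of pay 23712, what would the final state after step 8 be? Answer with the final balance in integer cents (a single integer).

24101

(re-executing from step 1 with the substitution; state before step 1: balance=176858)
1. pay 18862 -> balance=161957
2. pay 23885 -> balance=141699
3. pay 21448 -> balance=123425
4. pay 22629 -> balance=103560
5. pay 21376 -> balance=84503
6. pay 23128 -> balance=63267
7. pay 19348 -> balance=45336
8. pay 22250 -> balance=24101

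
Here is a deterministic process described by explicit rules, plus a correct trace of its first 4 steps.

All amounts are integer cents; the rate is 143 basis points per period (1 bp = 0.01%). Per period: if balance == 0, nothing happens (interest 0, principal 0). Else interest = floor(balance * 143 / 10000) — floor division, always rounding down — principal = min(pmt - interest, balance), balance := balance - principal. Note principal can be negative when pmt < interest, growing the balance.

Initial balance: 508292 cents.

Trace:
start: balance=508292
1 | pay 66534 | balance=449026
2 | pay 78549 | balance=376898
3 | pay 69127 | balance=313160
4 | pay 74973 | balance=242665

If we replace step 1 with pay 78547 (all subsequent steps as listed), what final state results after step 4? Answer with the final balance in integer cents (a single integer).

(re-executing from step 1 with the substitution; state before step 1: balance=508292)
1 | pay 78547 | balance=437013
2 | pay 78549 | balance=364713
3 | pay 69127 | balance=300801
4 | pay 74973 | balance=230129

230129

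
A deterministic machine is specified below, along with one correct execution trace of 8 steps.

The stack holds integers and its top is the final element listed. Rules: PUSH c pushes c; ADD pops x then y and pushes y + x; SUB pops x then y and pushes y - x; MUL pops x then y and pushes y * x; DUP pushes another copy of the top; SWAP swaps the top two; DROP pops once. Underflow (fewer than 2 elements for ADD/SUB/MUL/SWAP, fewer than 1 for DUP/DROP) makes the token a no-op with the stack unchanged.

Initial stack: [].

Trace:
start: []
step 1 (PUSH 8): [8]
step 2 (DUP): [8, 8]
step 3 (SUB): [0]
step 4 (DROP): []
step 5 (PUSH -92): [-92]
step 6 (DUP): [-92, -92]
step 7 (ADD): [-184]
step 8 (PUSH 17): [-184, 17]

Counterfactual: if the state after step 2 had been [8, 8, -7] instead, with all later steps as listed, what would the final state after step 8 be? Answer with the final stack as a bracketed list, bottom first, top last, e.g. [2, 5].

[8, -184, 17]

state after step 2 := [8, 8, -7]
step 3 (SUB): [8, 15]
step 4 (DROP): [8]
step 5 (PUSH -92): [8, -92]
step 6 (DUP): [8, -92, -92]
step 7 (ADD): [8, -184]
step 8 (PUSH 17): [8, -184, 17]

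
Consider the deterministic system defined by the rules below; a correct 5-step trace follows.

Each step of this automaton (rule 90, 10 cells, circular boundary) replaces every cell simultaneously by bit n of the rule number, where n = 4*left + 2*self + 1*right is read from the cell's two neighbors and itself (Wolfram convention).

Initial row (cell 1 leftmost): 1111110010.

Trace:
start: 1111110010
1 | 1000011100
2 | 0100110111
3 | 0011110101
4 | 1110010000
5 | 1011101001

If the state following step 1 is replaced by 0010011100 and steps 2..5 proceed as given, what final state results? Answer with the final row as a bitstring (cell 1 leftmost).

1011001011

state after step 1 := 0010011100
2 | 0101110110
3 | 1001010111
4 | 1110000100
5 | 1011001011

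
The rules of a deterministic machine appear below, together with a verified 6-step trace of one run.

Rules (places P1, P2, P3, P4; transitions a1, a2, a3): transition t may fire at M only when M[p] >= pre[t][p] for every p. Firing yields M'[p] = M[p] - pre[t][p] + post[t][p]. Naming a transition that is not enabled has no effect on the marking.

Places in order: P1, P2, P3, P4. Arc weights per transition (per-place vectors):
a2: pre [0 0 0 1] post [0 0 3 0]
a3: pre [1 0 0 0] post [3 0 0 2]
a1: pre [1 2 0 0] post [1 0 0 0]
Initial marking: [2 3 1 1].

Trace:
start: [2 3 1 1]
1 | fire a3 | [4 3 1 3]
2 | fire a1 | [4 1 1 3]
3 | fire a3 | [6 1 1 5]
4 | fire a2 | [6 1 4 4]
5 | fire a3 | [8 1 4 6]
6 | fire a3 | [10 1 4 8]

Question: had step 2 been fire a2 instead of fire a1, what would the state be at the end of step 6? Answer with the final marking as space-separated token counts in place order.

10 3 7 7

(re-executing from step 2 with the substitution; state before step 2: [4 3 1 3])
2 | fire a2 | [4 3 4 2]
3 | fire a3 | [6 3 4 4]
4 | fire a2 | [6 3 7 3]
5 | fire a3 | [8 3 7 5]
6 | fire a3 | [10 3 7 7]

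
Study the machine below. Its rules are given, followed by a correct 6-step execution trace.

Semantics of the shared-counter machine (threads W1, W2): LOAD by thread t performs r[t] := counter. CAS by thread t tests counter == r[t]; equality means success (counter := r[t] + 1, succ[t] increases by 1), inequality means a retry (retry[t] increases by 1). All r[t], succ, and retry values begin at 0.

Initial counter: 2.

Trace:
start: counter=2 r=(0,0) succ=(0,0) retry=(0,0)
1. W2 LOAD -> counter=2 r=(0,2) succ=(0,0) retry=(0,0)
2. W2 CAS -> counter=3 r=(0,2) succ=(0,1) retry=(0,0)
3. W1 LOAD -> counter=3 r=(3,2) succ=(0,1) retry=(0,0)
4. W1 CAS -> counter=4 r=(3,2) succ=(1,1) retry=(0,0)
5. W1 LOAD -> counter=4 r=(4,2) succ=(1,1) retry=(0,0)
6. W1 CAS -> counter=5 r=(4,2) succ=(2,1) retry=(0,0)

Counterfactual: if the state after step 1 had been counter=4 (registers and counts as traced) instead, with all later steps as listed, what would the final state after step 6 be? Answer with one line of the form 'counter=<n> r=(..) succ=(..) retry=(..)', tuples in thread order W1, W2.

counter=6 r=(5,2) succ=(2,0) retry=(0,1)

state after step 1 := counter=4 r=(0,2) succ=(0,0) retry=(0,0)
2. W2 CAS -> counter=4 r=(0,2) succ=(0,0) retry=(0,1)
3. W1 LOAD -> counter=4 r=(4,2) succ=(0,0) retry=(0,1)
4. W1 CAS -> counter=5 r=(4,2) succ=(1,0) retry=(0,1)
5. W1 LOAD -> counter=5 r=(5,2) succ=(1,0) retry=(0,1)
6. W1 CAS -> counter=6 r=(5,2) succ=(2,0) retry=(0,1)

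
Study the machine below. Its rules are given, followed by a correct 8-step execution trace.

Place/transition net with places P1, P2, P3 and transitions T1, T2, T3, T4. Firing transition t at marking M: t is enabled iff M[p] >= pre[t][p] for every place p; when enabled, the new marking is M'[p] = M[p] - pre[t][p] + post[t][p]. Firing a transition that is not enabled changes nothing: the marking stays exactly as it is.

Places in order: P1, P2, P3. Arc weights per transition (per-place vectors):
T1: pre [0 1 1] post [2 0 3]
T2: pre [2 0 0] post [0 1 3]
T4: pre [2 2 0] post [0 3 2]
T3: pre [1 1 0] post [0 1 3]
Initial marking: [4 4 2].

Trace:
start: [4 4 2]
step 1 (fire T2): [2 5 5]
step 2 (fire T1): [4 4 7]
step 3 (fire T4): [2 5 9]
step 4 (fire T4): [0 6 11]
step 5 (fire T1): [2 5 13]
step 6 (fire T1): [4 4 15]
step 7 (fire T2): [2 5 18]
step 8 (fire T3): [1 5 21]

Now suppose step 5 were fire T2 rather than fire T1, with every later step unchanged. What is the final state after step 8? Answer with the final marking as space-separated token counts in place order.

0 6 16

(re-executing from step 5 with the substitution; state before step 5: [0 6 11])
step 5 (fire T2): [0 6 11]
step 6 (fire T1): [2 5 13]
step 7 (fire T2): [0 6 16]
step 8 (fire T3): [0 6 16]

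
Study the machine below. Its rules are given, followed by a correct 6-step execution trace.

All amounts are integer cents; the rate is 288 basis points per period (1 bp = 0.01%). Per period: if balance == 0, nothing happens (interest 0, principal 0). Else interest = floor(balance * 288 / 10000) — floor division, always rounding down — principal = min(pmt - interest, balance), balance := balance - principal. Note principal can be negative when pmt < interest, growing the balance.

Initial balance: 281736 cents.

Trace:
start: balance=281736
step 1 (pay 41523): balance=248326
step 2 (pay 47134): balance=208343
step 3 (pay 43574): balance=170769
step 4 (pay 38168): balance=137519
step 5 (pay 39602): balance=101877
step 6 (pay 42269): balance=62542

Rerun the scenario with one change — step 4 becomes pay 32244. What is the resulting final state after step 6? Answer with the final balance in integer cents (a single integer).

68812

(re-executing from step 4 with the substitution; state before step 4: balance=170769)
step 4 (pay 32244): balance=143443
step 5 (pay 39602): balance=107972
step 6 (pay 42269): balance=68812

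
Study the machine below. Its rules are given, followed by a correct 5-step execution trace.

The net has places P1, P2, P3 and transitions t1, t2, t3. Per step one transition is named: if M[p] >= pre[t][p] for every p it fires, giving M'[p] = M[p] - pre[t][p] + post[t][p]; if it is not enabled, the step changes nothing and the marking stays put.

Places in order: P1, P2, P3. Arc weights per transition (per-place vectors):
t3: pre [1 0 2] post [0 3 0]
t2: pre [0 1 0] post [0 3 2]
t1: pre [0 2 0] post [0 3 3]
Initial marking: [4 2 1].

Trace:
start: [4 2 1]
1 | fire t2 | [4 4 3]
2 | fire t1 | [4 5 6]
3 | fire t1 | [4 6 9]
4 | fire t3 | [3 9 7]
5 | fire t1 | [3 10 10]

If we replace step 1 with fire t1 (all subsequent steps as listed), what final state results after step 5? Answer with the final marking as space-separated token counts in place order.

(re-executing from step 1 with the substitution; state before step 1: [4 2 1])
1 | fire t1 | [4 3 4]
2 | fire t1 | [4 4 7]
3 | fire t1 | [4 5 10]
4 | fire t3 | [3 8 8]
5 | fire t1 | [3 9 11]

3 9 11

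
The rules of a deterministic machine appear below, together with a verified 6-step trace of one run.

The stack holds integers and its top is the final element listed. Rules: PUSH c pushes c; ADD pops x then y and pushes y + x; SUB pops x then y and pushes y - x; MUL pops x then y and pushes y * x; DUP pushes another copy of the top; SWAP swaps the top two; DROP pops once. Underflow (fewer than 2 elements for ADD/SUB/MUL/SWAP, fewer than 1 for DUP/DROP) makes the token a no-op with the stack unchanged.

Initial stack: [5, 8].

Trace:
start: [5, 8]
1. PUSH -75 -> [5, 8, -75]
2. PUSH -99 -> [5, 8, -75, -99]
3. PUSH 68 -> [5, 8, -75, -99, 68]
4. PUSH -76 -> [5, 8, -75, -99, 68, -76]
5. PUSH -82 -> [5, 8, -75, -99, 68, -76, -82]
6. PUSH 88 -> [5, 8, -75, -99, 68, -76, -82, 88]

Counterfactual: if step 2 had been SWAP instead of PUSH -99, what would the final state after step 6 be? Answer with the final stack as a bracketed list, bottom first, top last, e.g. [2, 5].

(re-executing from step 2 with the substitution; state before step 2: [5, 8, -75])
2. SWAP -> [5, -75, 8]
3. PUSH 68 -> [5, -75, 8, 68]
4. PUSH -76 -> [5, -75, 8, 68, -76]
5. PUSH -82 -> [5, -75, 8, 68, -76, -82]
6. PUSH 88 -> [5, -75, 8, 68, -76, -82, 88]

[5, -75, 8, 68, -76, -82, 88]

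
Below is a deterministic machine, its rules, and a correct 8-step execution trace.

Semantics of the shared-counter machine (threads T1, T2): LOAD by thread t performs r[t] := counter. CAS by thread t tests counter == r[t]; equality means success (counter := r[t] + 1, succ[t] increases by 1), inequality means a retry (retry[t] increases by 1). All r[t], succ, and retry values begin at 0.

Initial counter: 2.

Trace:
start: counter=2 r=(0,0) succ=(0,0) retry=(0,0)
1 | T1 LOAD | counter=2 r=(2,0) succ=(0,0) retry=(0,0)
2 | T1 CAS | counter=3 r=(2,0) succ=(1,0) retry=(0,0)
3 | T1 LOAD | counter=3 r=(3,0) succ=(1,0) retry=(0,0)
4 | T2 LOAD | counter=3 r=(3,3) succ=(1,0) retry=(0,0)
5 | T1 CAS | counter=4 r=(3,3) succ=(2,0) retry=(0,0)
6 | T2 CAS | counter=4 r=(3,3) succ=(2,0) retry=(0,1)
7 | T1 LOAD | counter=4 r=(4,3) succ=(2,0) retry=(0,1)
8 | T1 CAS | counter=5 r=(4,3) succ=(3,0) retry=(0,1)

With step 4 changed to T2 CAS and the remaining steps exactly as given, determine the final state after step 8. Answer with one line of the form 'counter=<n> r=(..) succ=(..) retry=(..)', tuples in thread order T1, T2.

(re-executing from step 4 with the substitution; state before step 4: counter=3 r=(3,0) succ=(1,0) retry=(0,0))
4 | T2 CAS | counter=3 r=(3,0) succ=(1,0) retry=(0,1)
5 | T1 CAS | counter=4 r=(3,0) succ=(2,0) retry=(0,1)
6 | T2 CAS | counter=4 r=(3,0) succ=(2,0) retry=(0,2)
7 | T1 LOAD | counter=4 r=(4,0) succ=(2,0) retry=(0,2)
8 | T1 CAS | counter=5 r=(4,0) succ=(3,0) retry=(0,2)

counter=5 r=(4,0) succ=(3,0) retry=(0,2)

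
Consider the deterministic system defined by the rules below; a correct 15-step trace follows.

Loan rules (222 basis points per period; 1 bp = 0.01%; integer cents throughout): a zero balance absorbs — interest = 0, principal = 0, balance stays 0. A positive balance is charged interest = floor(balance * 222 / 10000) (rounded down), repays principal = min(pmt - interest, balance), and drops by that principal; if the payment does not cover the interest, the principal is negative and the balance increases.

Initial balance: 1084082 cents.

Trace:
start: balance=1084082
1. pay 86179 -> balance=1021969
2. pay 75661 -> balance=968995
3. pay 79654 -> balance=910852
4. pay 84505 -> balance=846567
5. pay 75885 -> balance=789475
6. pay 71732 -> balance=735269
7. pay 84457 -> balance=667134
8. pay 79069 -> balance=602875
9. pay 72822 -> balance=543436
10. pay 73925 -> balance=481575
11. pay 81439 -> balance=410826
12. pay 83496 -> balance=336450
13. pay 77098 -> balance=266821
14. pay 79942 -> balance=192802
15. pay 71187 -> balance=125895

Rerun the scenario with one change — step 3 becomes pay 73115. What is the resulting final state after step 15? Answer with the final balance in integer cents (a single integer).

(re-executing from step 3 with the substitution; state before step 3: balance=968995)
3. pay 73115 -> balance=917391
4. pay 84505 -> balance=853252
5. pay 75885 -> balance=796309
6. pay 71732 -> balance=742255
7. pay 84457 -> balance=674276
8. pay 79069 -> balance=610175
9. pay 72822 -> balance=550898
10. pay 73925 -> balance=489202
11. pay 81439 -> balance=418623
12. pay 83496 -> balance=344420
13. pay 77098 -> balance=274968
14. pay 79942 -> balance=201130
15. pay 71187 -> balance=134408

134408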